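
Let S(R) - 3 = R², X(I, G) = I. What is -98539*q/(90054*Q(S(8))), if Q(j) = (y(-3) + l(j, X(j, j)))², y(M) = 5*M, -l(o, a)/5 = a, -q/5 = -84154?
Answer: -84616847/22513500 ≈ -3.7585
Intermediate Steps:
q = 420770 (q = -5*(-84154) = 420770)
l(o, a) = -5*a
S(R) = 3 + R²
Q(j) = (-15 - 5*j)² (Q(j) = (5*(-3) - 5*j)² = (-15 - 5*j)²)
-98539*q/(90054*Q(S(8))) = -98539*42077/(225135*(3 + (3 + 8²))²) = -98539*42077/(225135*(3 + (3 + 64))²) = -98539*42077/(225135*(3 + 67)²) = -98539/((25*70²)*(45027/210385)) = -98539/((25*4900)*(45027/210385)) = -98539/(122500*(45027/210385)) = -98539/157594500/6011 = -98539*6011/157594500 = -84616847/22513500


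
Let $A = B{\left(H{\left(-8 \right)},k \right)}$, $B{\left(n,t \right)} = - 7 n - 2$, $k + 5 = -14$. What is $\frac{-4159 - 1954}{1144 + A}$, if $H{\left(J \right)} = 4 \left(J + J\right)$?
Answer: $- \frac{6113}{1590} \approx -3.8447$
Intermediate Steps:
$k = -19$ ($k = -5 - 14 = -19$)
$H{\left(J \right)} = 8 J$ ($H{\left(J \right)} = 4 \cdot 2 J = 8 J$)
$B{\left(n,t \right)} = -2 - 7 n$
$A = 446$ ($A = -2 - 7 \cdot 8 \left(-8\right) = -2 - -448 = -2 + 448 = 446$)
$\frac{-4159 - 1954}{1144 + A} = \frac{-4159 - 1954}{1144 + 446} = - \frac{6113}{1590}$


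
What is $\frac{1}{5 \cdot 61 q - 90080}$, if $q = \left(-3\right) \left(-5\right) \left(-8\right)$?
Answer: $- \frac{1}{126680} \approx -7.8939 \cdot 10^{-6}$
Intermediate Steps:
$q = -120$ ($q = 15 \left(-8\right) = -120$)
$\frac{1}{5 \cdot 61 q - 90080} = \frac{1}{5 \cdot 61 \left(-120\right) - 90080} = \frac{1}{305 \left(-120\right) - 90080} = \frac{1}{-36600 - 90080} = \frac{1}{-126680} = - \frac{1}{126680}$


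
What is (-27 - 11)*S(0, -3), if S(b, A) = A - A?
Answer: 0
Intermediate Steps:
S(b, A) = 0
(-27 - 11)*S(0, -3) = (-27 - 11)*0 = -38*0 = 0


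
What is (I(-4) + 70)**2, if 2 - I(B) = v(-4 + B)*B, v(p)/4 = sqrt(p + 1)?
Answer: 3392 + 2304*I*sqrt(7) ≈ 3392.0 + 6095.8*I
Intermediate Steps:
v(p) = 4*sqrt(1 + p) (v(p) = 4*sqrt(p + 1) = 4*sqrt(1 + p))
I(B) = 2 - 4*B*sqrt(-3 + B) (I(B) = 2 - 4*sqrt(1 + (-4 + B))*B = 2 - 4*sqrt(-3 + B)*B = 2 - 4*B*sqrt(-3 + B))
(I(-4) + 70)**2 = ((2 - 4*(-4)*sqrt(-3 - 4)) + 70)**2 = ((2 - 4*(-4)*sqrt(-7)) + 70)**2 = ((2 - 4*(-4)*I*sqrt(7)) + 70)**2 = ((2 + 16*I*sqrt(7)) + 70)**2 = (72 + 16*I*sqrt(7))**2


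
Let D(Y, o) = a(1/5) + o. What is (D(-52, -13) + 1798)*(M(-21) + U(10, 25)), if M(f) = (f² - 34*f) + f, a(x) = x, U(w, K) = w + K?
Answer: 10434494/5 ≈ 2.0869e+6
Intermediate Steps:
U(w, K) = K + w
D(Y, o) = ⅕ + o (D(Y, o) = 1/5 + o = ⅕ + o)
M(f) = f² - 33*f
(D(-52, -13) + 1798)*(M(-21) + U(10, 25)) = ((⅕ - 13) + 1798)*(-21*(-33 - 21) + (25 + 10)) = (-64/5 + 1798)*(-21*(-54) + 35) = 8926*(1134 + 35)/5 = (8926/5)*1169 = 10434494/5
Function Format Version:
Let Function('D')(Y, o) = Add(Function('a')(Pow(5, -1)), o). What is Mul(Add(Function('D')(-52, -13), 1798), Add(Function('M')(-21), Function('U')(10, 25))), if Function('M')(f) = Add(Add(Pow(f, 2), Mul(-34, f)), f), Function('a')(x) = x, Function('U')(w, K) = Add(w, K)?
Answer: Rational(10434494, 5) ≈ 2.0869e+6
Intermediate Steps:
Function('U')(w, K) = Add(K, w)
Function('D')(Y, o) = Add(Rational(1, 5), o) (Function('D')(Y, o) = Add(Pow(5, -1), o) = Add(Rational(1, 5), o))
Function('M')(f) = Add(Pow(f, 2), Mul(-33, f))
Mul(Add(Function('D')(-52, -13), 1798), Add(Function('M')(-21), Function('U')(10, 25))) = Mul(Add(Add(Rational(1, 5), -13), 1798), Add(Mul(-21, Add(-33, -21)), Add(25, 10))) = Mul(Add(Rational(-64, 5), 1798), Add(Mul(-21, -54), 35)) = Mul(Rational(8926, 5), Add(1134, 35)) = Mul(Rational(8926, 5), 1169) = Rational(10434494, 5)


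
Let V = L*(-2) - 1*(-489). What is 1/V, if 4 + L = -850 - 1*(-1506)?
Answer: -1/815 ≈ -0.0012270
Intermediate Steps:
L = 652 (L = -4 + (-850 - 1*(-1506)) = -4 + (-850 + 1506) = -4 + 656 = 652)
V = -815 (V = 652*(-2) - 1*(-489) = -1304 + 489 = -815)
1/V = 1/(-815) = -1/815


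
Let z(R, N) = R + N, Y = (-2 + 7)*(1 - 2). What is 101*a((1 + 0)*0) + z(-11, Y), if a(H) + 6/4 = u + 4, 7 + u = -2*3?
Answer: -2153/2 ≈ -1076.5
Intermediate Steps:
u = -13 (u = -7 - 2*3 = -7 - 6 = -13)
Y = -5 (Y = 5*(-1) = -5)
z(R, N) = N + R
a(H) = -21/2 (a(H) = -3/2 + (-13 + 4) = -3/2 - 9 = -21/2)
101*a((1 + 0)*0) + z(-11, Y) = 101*(-21/2) + (-5 - 11) = -2121/2 - 16 = -2153/2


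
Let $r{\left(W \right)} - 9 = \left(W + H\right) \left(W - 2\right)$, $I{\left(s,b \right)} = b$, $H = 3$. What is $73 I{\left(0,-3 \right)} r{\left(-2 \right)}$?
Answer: $-1095$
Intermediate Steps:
$r{\left(W \right)} = 9 + \left(-2 + W\right) \left(3 + W\right)$ ($r{\left(W \right)} = 9 + \left(W + 3\right) \left(W - 2\right) = 9 + \left(3 + W\right) \left(-2 + W\right) = 9 + \left(-2 + W\right) \left(3 + W\right)$)
$73 I{\left(0,-3 \right)} r{\left(-2 \right)} = 73 \left(-3\right) \left(3 - 2 + \left(-2\right)^{2}\right) = - 219 \left(3 - 2 + 4\right) = \left(-219\right) 5 = -1095$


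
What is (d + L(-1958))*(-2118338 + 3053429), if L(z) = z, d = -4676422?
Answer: -4374711032580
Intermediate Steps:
(d + L(-1958))*(-2118338 + 3053429) = (-4676422 - 1958)*(-2118338 + 3053429) = -4678380*935091 = -4374711032580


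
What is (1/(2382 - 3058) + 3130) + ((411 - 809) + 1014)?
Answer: 2532295/676 ≈ 3746.0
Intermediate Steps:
(1/(2382 - 3058) + 3130) + ((411 - 809) + 1014) = (1/(-676) + 3130) + (-398 + 1014) = (-1/676 + 3130) + 616 = 2115879/676 + 616 = 2532295/676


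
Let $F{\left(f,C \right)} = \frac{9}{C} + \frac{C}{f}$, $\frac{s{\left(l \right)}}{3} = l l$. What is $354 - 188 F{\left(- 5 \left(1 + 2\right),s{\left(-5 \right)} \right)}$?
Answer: $\frac{31786}{25} \approx 1271.4$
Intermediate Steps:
$s{\left(l \right)} = 3 l^{2}$ ($s{\left(l \right)} = 3 l l = 3 l^{2}$)
$354 - 188 F{\left(- 5 \left(1 + 2\right),s{\left(-5 \right)} \right)} = 354 - 188 \left(\frac{9}{3 \left(-5\right)^{2}} + \frac{3 \left(-5\right)^{2}}{\left(-5\right) \left(1 + 2\right)}\right) = 354 - 188 \left(\frac{9}{3 \cdot 25} + \frac{3 \cdot 25}{\left(-5\right) 3}\right) = 354 - 188 \left(\frac{9}{75} + \frac{75}{-15}\right) = 354 - 188 \left(9 \cdot \frac{1}{75} + 75 \left(- \frac{1}{15}\right)\right) = 354 - 188 \left(\frac{3}{25} - 5\right) = 354 - - \frac{22936}{25} = 354 + \frac{22936}{25} = \frac{31786}{25}$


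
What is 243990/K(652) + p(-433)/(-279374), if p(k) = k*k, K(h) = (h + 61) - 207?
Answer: 34034796413/70681622 ≈ 481.52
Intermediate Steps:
K(h) = -146 + h (K(h) = (61 + h) - 207 = -146 + h)
p(k) = k²
243990/K(652) + p(-433)/(-279374) = 243990/(-146 + 652) + (-433)²/(-279374) = 243990/506 + 187489*(-1/279374) = 243990*(1/506) - 187489/279374 = 121995/253 - 187489/279374 = 34034796413/70681622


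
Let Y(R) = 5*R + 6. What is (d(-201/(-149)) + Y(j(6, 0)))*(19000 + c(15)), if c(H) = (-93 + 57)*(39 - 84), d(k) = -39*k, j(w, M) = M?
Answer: -143205900/149 ≈ -9.6111e+5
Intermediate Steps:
Y(R) = 6 + 5*R
c(H) = 1620 (c(H) = -36*(-45) = 1620)
(d(-201/(-149)) + Y(j(6, 0)))*(19000 + c(15)) = (-(-7839)/(-149) + (6 + 5*0))*(19000 + 1620) = (-(-7839)*(-1)/149 + (6 + 0))*20620 = (-39*201/149 + 6)*20620 = (-7839/149 + 6)*20620 = -6945/149*20620 = -143205900/149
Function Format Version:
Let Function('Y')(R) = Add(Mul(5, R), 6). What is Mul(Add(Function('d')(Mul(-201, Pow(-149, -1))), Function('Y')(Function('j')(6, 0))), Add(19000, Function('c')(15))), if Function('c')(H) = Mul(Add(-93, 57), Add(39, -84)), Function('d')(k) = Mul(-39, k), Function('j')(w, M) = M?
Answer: Rational(-143205900, 149) ≈ -9.6111e+5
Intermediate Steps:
Function('Y')(R) = Add(6, Mul(5, R))
Function('c')(H) = 1620 (Function('c')(H) = Mul(-36, -45) = 1620)
Mul(Add(Function('d')(Mul(-201, Pow(-149, -1))), Function('Y')(Function('j')(6, 0))), Add(19000, Function('c')(15))) = Mul(Add(Mul(-39, Mul(-201, Pow(-149, -1))), Add(6, Mul(5, 0))), Add(19000, 1620)) = Mul(Add(Mul(-39, Mul(-201, Rational(-1, 149))), Add(6, 0)), 20620) = Mul(Add(Mul(-39, Rational(201, 149)), 6), 20620) = Mul(Add(Rational(-7839, 149), 6), 20620) = Mul(Rational(-6945, 149), 20620) = Rational(-143205900, 149)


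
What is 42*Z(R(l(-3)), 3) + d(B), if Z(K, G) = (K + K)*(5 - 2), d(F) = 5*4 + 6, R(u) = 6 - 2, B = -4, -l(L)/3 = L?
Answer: 1034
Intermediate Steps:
l(L) = -3*L
R(u) = 4
d(F) = 26 (d(F) = 20 + 6 = 26)
Z(K, G) = 6*K (Z(K, G) = (2*K)*3 = 6*K)
42*Z(R(l(-3)), 3) + d(B) = 42*(6*4) + 26 = 42*24 + 26 = 1008 + 26 = 1034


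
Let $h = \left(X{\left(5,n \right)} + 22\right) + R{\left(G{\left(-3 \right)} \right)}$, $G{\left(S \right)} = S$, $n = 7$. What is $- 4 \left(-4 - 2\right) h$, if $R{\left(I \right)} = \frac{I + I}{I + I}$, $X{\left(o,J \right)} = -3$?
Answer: $480$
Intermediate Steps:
$R{\left(I \right)} = 1$ ($R{\left(I \right)} = \frac{2 I}{2 I} = 2 I \frac{1}{2 I} = 1$)
$h = 20$ ($h = \left(-3 + 22\right) + 1 = 19 + 1 = 20$)
$- 4 \left(-4 - 2\right) h = - 4 \left(-4 - 2\right) 20 = \left(-4\right) \left(-6\right) 20 = 24 \cdot 20 = 480$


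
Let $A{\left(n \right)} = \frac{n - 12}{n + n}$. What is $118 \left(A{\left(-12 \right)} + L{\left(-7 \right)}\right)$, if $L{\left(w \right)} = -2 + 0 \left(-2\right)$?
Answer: $-118$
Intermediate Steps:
$A{\left(n \right)} = \frac{-12 + n}{2 n}$
$L{\left(w \right)} = -2$ ($L{\left(w \right)} = -2 + 0 = -2$)
$118 \left(A{\left(-12 \right)} + L{\left(-7 \right)}\right) = 118 \left(\frac{-12 - 12}{2 \left(-12\right)} - 2\right) = 118 \left(\frac{1}{2} \left(- \frac{1}{12}\right) \left(-24\right) - 2\right) = 118 \left(1 - 2\right) = 118 \left(-1\right) = -118$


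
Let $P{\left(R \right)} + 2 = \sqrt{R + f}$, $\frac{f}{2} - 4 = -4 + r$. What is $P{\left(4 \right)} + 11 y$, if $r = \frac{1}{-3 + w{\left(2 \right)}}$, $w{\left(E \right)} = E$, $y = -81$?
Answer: $-893 + \sqrt{2} \approx -891.59$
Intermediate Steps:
$r = -1$ ($r = \frac{1}{-3 + 2} = \frac{1}{-1} = -1$)
$f = -2$ ($f = 8 + 2 \left(-4 - 1\right) = 8 + 2 \left(-5\right) = 8 - 10 = -2$)
$P{\left(R \right)} = -2 + \sqrt{-2 + R}$ ($P{\left(R \right)} = -2 + \sqrt{R - 2} = -2 + \sqrt{-2 + R}$)
$P{\left(4 \right)} + 11 y = \left(-2 + \sqrt{-2 + 4}\right) + 11 \left(-81\right) = \left(-2 + \sqrt{2}\right) - 891 = -893 + \sqrt{2}$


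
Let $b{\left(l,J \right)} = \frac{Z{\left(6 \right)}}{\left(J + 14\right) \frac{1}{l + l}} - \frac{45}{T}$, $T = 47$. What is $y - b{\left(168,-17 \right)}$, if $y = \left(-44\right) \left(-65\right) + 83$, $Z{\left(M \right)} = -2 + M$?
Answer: $\frac{159422}{47} \approx 3392.0$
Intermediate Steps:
$b{\left(l,J \right)} = - \frac{45}{47} + \frac{8 l}{14 + J}$ ($b{\left(l,J \right)} = \frac{-2 + 6}{\left(J + 14\right) \frac{1}{l + l}} - \frac{45}{47} = \frac{4}{\left(14 + J\right) \frac{1}{2 l}} - \frac{45}{47} = \frac{4}{\frac{1}{2} \frac{1}{l} \left(14 + J\right)} - \frac{45}{47} = 4 \frac{2 l}{14 + J} - \frac{45}{47} = \frac{8 l}{14 + J} - \frac{45}{47} = - \frac{45}{47} + \frac{8 l}{14 + J}$)
$y = 2943$ ($y = 2860 + 83 = 2943$)
$y - b{\left(168,-17 \right)} = 2943 - \frac{-630 - -765 + 376 \cdot 168}{47 \left(14 - 17\right)} = 2943 - \frac{-630 + 765 + 63168}{47 \left(-3\right)} = 2943 - \frac{1}{47} \left(- \frac{1}{3}\right) 63303 = 2943 - - \frac{21101}{47} = 2943 + \frac{21101}{47} = \frac{159422}{47}$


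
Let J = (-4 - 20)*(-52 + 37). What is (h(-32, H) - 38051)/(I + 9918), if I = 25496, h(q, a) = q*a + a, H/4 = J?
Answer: -82691/35414 ≈ -2.3350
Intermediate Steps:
J = 360 (J = -24*(-15) = 360)
H = 1440 (H = 4*360 = 1440)
h(q, a) = a + a*q (h(q, a) = a*q + a = a + a*q)
(h(-32, H) - 38051)/(I + 9918) = (1440*(1 - 32) - 38051)/(25496 + 9918) = (1440*(-31) - 38051)/35414 = (-44640 - 38051)*(1/35414) = -82691*1/35414 = -82691/35414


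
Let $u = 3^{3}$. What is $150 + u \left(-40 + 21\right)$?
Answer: $-363$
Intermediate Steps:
$u = 27$
$150 + u \left(-40 + 21\right) = 150 + 27 \left(-40 + 21\right) = 150 + 27 \left(-19\right) = 150 - 513 = -363$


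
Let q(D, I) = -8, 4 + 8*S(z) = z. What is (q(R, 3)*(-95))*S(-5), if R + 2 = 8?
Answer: -855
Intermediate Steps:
R = 6 (R = -2 + 8 = 6)
S(z) = -½ + z/8
(q(R, 3)*(-95))*S(-5) = (-8*(-95))*(-½ + (⅛)*(-5)) = 760*(-½ - 5/8) = 760*(-9/8) = -855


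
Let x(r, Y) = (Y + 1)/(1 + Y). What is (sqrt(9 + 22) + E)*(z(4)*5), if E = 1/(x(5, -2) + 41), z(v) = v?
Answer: 10/21 + 20*sqrt(31) ≈ 111.83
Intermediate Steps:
x(r, Y) = 1 (x(r, Y) = (1 + Y)/(1 + Y) = 1)
E = 1/42 (E = 1/(1 + 41) = 1/42 ≈ 0.023810)
(sqrt(9 + 22) + E)*(z(4)*5) = (sqrt(9 + 22) + 1/42)*(4*5) = (sqrt(31) + 1/42)*20 = (1/42 + sqrt(31))*20 = 10/21 + 20*sqrt(31)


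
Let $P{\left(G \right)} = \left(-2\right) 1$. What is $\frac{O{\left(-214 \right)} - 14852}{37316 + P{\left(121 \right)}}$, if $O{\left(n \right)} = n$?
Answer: $- \frac{279}{691} \approx -0.40376$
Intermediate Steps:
$P{\left(G \right)} = -2$
$\frac{O{\left(-214 \right)} - 14852}{37316 + P{\left(121 \right)}} = \frac{-214 - 14852}{37316 - 2} = - \frac{15066}{37314} = \left(-15066\right) \frac{1}{37314} = - \frac{279}{691}$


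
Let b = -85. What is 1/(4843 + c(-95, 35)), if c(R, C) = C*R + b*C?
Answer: -1/1457 ≈ -0.00068634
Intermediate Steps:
c(R, C) = -85*C + C*R (c(R, C) = C*R - 85*C = -85*C + C*R)
1/(4843 + c(-95, 35)) = 1/(4843 + 35*(-85 - 95)) = 1/(4843 + 35*(-180)) = 1/(4843 - 6300) = 1/(-1457) = -1/1457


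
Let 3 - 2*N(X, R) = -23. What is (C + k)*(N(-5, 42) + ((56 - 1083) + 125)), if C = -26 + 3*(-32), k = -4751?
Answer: 4332097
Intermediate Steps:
N(X, R) = 13 (N(X, R) = 3/2 - 1/2*(-23) = 3/2 + 23/2 = 13)
C = -122 (C = -26 - 96 = -122)
(C + k)*(N(-5, 42) + ((56 - 1083) + 125)) = (-122 - 4751)*(13 + ((56 - 1083) + 125)) = -4873*(13 + (-1027 + 125)) = -4873*(13 - 902) = -4873*(-889) = 4332097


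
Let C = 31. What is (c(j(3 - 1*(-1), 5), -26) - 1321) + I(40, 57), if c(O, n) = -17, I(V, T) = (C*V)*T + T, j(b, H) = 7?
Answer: 69399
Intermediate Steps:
I(V, T) = T + 31*T*V (I(V, T) = (31*V)*T + T = 31*T*V + T = T + 31*T*V)
(c(j(3 - 1*(-1), 5), -26) - 1321) + I(40, 57) = (-17 - 1321) + 57*(1 + 31*40) = -1338 + 57*(1 + 1240) = -1338 + 57*1241 = -1338 + 70737 = 69399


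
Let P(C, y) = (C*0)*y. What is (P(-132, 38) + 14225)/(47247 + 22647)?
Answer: 14225/69894 ≈ 0.20352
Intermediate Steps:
P(C, y) = 0 (P(C, y) = 0*y = 0)
(P(-132, 38) + 14225)/(47247 + 22647) = (0 + 14225)/(47247 + 22647) = 14225/69894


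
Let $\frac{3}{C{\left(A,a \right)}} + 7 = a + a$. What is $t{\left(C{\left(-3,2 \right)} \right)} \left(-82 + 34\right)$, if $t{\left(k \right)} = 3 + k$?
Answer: $-96$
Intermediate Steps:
$C{\left(A,a \right)} = \frac{3}{-7 + 2 a}$ ($C{\left(A,a \right)} = \frac{3}{-7 + \left(a + a\right)} = \frac{3}{-7 + 2 a}$)
$t{\left(C{\left(-3,2 \right)} \right)} \left(-82 + 34\right) = \left(3 + \frac{3}{-7 + 2 \cdot 2}\right) \left(-82 + 34\right) = \left(3 + \frac{3}{-7 + 4}\right) \left(-48\right) = \left(3 + \frac{3}{-3}\right) \left(-48\right) = \left(3 + 3 \left(- \frac{1}{3}\right)\right) \left(-48\right) = \left(3 - 1\right) \left(-48\right) = 2 \left(-48\right) = -96$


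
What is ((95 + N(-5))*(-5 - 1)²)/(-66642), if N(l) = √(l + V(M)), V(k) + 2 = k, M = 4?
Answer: -570/11107 - 6*I*√3/11107 ≈ -0.051319 - 0.00093565*I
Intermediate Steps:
V(k) = -2 + k
N(l) = √(2 + l) (N(l) = √(l + (-2 + 4)) = √(l + 2) = √(2 + l))
((95 + N(-5))*(-5 - 1)²)/(-66642) = ((95 + √(2 - 5))*(-5 - 1)²)/(-66642) = ((95 + √(-3))*(-6)²)*(-1/66642) = ((95 + I*√3)*36)*(-1/66642) = (3420 + 36*I*√3)*(-1/66642) = -570/11107 - 6*I*√3/11107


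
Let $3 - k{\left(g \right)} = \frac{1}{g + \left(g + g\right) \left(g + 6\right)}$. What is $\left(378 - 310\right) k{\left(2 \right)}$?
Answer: $202$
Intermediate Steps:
$k{\left(g \right)} = 3 - \frac{1}{g + 2 g \left(6 + g\right)}$ ($k{\left(g \right)} = 3 - \frac{1}{g + \left(g + g\right) \left(g + 6\right)} = 3 - \frac{1}{g + 2 g \left(6 + g\right)}$)
$\left(378 - 310\right) k{\left(2 \right)} = \left(378 - 310\right) \frac{-1 + 6 \cdot 2^{2} + 39 \cdot 2}{2 \left(13 + 2 \cdot 2\right)} = 68 \frac{-1 + 6 \cdot 4 + 78}{2 \left(13 + 4\right)} = 68 \frac{-1 + 24 + 78}{2 \cdot 17} = 68 \cdot \frac{1}{2} \cdot \frac{1}{17} \cdot 101 = 68 \cdot \frac{101}{34} = 202$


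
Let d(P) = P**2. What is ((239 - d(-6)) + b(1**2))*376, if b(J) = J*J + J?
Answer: 77080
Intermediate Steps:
b(J) = J + J**2 (b(J) = J**2 + J = J + J**2)
((239 - d(-6)) + b(1**2))*376 = ((239 - 1*(-6)**2) + 1**2*(1 + 1**2))*376 = ((239 - 1*36) + 1*(1 + 1))*376 = ((239 - 36) + 1*2)*376 = (203 + 2)*376 = 205*376 = 77080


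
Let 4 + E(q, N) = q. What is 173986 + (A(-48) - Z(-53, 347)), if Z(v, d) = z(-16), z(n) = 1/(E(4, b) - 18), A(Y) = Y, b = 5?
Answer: 3130885/18 ≈ 1.7394e+5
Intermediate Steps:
E(q, N) = -4 + q
z(n) = -1/18 (z(n) = 1/((-4 + 4) - 18) = 1/(0 - 18) = 1/(-18) = -1/18)
Z(v, d) = -1/18
173986 + (A(-48) - Z(-53, 347)) = 173986 + (-48 - 1*(-1/18)) = 173986 + (-48 + 1/18) = 173986 - 863/18 = 3130885/18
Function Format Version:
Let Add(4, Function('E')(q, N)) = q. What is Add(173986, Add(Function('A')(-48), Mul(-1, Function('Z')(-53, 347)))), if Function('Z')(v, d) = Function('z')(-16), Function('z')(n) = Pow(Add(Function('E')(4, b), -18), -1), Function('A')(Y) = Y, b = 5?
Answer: Rational(3130885, 18) ≈ 1.7394e+5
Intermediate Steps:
Function('E')(q, N) = Add(-4, q)
Function('z')(n) = Rational(-1, 18) (Function('z')(n) = Pow(Add(Add(-4, 4), -18), -1) = Pow(Add(0, -18), -1) = Pow(-18, -1) = Rational(-1, 18))
Function('Z')(v, d) = Rational(-1, 18)
Add(173986, Add(Function('A')(-48), Mul(-1, Function('Z')(-53, 347)))) = Add(173986, Add(-48, Mul(-1, Rational(-1, 18)))) = Add(173986, Add(-48, Rational(1, 18))) = Add(173986, Rational(-863, 18)) = Rational(3130885, 18)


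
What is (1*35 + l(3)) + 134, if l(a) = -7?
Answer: 162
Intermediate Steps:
(1*35 + l(3)) + 134 = (1*35 - 7) + 134 = (35 - 7) + 134 = 28 + 134 = 162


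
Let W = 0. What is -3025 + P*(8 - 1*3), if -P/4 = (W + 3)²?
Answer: -3205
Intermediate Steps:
P = -36 (P = -4*(0 + 3)² = -4*3² = -4*9 = -36)
-3025 + P*(8 - 1*3) = -3025 - 36*(8 - 1*3) = -3025 - 36*(8 - 3) = -3025 - 36*5 = -3025 - 180 = -3205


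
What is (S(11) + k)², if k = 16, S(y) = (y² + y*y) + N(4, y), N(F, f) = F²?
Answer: 75076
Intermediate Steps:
S(y) = 16 + 2*y² (S(y) = (y² + y*y) + 4² = (y² + y²) + 16 = 2*y² + 16 = 16 + 2*y²)
(S(11) + k)² = ((16 + 2*11²) + 16)² = ((16 + 2*121) + 16)² = ((16 + 242) + 16)² = (258 + 16)² = 274² = 75076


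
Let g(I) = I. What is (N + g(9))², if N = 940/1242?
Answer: 36711481/385641 ≈ 95.196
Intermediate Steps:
N = 470/621 (N = 940*(1/1242) = 470/621 ≈ 0.75684)
(N + g(9))² = (470/621 + 9)² = (6059/621)² = 36711481/385641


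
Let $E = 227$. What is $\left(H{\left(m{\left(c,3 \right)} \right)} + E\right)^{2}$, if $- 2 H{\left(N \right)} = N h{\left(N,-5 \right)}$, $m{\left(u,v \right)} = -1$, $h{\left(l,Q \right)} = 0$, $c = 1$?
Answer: $51529$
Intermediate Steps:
$H{\left(N \right)} = 0$ ($H{\left(N \right)} = - \frac{N 0}{2} = \left(- \frac{1}{2}\right) 0 = 0$)
$\left(H{\left(m{\left(c,3 \right)} \right)} + E\right)^{2} = \left(0 + 227\right)^{2} = 227^{2} = 51529$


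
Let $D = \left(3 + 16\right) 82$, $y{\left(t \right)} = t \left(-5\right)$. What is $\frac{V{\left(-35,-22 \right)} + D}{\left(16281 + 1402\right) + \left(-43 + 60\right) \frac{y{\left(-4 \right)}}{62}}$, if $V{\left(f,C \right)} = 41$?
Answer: $\frac{16523}{182781} \approx 0.090398$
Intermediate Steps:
$y{\left(t \right)} = - 5 t$
$D = 1558$ ($D = 19 \cdot 82 = 1558$)
$\frac{V{\left(-35,-22 \right)} + D}{\left(16281 + 1402\right) + \left(-43 + 60\right) \frac{y{\left(-4 \right)}}{62}} = \frac{41 + 1558}{\left(16281 + 1402\right) + \left(-43 + 60\right) \frac{\left(-5\right) \left(-4\right)}{62}} = \frac{1599}{17683 + 17 \cdot 20 \cdot \frac{1}{62}} = \frac{1599}{17683 + 17 \cdot \frac{10}{31}} = \frac{1599}{17683 + \frac{170}{31}} = \frac{1599}{\frac{548343}{31}} = 1599 \cdot \frac{31}{548343} = \frac{16523}{182781}$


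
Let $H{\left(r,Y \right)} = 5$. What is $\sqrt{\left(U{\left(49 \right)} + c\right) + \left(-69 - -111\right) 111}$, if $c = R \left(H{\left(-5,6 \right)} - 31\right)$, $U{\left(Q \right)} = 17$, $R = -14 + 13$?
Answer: $\sqrt{4705} \approx 68.593$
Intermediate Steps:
$R = -1$
$c = 26$ ($c = - (5 - 31) = \left(-1\right) \left(-26\right) = 26$)
$\sqrt{\left(U{\left(49 \right)} + c\right) + \left(-69 - -111\right) 111} = \sqrt{\left(17 + 26\right) + \left(-69 - -111\right) 111} = \sqrt{43 + \left(-69 + 111\right) 111} = \sqrt{43 + 42 \cdot 111} = \sqrt{43 + 4662} = \sqrt{4705}$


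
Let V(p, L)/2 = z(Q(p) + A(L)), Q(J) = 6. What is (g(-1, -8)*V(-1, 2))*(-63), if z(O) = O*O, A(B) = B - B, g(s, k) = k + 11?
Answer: -13608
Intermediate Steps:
g(s, k) = 11 + k
A(B) = 0
z(O) = O**2
V(p, L) = 72 (V(p, L) = 2*(6 + 0)**2 = 2*6**2 = 2*36 = 72)
(g(-1, -8)*V(-1, 2))*(-63) = ((11 - 8)*72)*(-63) = (3*72)*(-63) = 216*(-63) = -13608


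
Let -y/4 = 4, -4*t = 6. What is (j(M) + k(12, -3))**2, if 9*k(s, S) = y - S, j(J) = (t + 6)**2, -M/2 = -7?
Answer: 458329/1296 ≈ 353.65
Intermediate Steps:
t = -3/2 (t = -1/4*6 = -3/2 ≈ -1.5000)
y = -16 (y = -4*4 = -16)
M = 14 (M = -2*(-7) = 14)
j(J) = 81/4 (j(J) = (-3/2 + 6)**2 = (9/2)**2 = 81/4)
k(s, S) = -16/9 - S/9 (k(s, S) = (-16 - S)/9 = -16/9 - S/9)
(j(M) + k(12, -3))**2 = (81/4 + (-16/9 - 1/9*(-3)))**2 = (81/4 + (-16/9 + 1/3))**2 = (81/4 - 13/9)**2 = (677/36)**2 = 458329/1296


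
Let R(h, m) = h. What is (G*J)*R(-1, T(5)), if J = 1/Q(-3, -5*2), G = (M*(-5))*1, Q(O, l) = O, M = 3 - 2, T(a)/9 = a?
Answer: -5/3 ≈ -1.6667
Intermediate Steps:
T(a) = 9*a
M = 1
G = -5 (G = (1*(-5))*1 = -5*1 = -5)
J = -⅓ (J = 1/(-3) = -⅓ ≈ -0.33333)
(G*J)*R(-1, T(5)) = -5*(-⅓)*(-1) = (5/3)*(-1) = -5/3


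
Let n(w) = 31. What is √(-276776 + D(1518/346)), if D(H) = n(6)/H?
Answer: I*√159441324339/759 ≈ 526.09*I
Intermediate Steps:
D(H) = 31/H
√(-276776 + D(1518/346)) = √(-276776 + 31/((1518/346))) = √(-276776 + 31/((1518*(1/346)))) = √(-276776 + 31/(759/173)) = √(-276776 + 31*(173/759)) = √(-276776 + 5363/759) = √(-210067621/759) = I*√159441324339/759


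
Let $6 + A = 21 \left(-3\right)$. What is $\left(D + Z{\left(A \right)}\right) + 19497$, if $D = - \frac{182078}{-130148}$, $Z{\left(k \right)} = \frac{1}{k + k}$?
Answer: $\frac{43774922918}{2245053} \approx 19498.0$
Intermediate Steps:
$A = -69$ ($A = -6 + 21 \left(-3\right) = -6 - 63 = -69$)
$Z{\left(k \right)} = \frac{1}{2 k}$
$D = \frac{91039}{65074}$ ($D = \left(-182078\right) \left(- \frac{1}{130148}\right) = \frac{91039}{65074} \approx 1.399$)
$\left(D + Z{\left(A \right)}\right) + 19497 = \left(\frac{91039}{65074} + \frac{1}{2 \left(-69\right)}\right) + 19497 = \left(\frac{91039}{65074} + \frac{1}{2} \left(- \frac{1}{69}\right)\right) + 19497 = \left(\frac{91039}{65074} - \frac{1}{138}\right) + 19497 = \frac{3124577}{2245053} + 19497 = \frac{43774922918}{2245053}$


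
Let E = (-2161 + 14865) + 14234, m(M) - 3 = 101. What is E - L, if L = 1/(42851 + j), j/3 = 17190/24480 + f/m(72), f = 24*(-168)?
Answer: 4070798389562/151117321 ≈ 26938.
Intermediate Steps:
f = -4032
m(M) = 104 (m(M) = 3 + 101 = 104)
j = -403815/3536 (j = 3*(17190/24480 - 4032/104) = 3*(17190*(1/24480) - 4032*1/104) = 3*(191/272 - 504/13) = 3*(-134605/3536) = -403815/3536 ≈ -114.20)
E = 26938 (E = 12704 + 14234 = 26938)
L = 3536/151117321 (L = 1/(42851 - 403815/3536) = 1/(151117321/3536) = 3536/151117321 ≈ 2.3399e-5)
E - L = 26938 - 1*3536/151117321 = 26938 - 3536/151117321 = 4070798389562/151117321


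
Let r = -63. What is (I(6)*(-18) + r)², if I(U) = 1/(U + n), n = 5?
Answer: 505521/121 ≈ 4177.9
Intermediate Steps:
I(U) = 1/(5 + U) (I(U) = 1/(U + 5) = 1/(5 + U))
(I(6)*(-18) + r)² = (-18/(5 + 6) - 63)² = (-18/11 - 63)² = (-711/11)² = 505521/121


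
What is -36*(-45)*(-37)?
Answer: -59940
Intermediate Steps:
-36*(-45)*(-37) = 1620*(-37) = -59940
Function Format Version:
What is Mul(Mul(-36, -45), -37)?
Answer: -59940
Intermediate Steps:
Mul(Mul(-36, -45), -37) = Mul(1620, -37) = -59940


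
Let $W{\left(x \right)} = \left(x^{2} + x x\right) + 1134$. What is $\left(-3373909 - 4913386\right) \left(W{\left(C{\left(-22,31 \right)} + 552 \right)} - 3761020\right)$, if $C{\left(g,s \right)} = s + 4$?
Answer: $25448194546660$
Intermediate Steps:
$C{\left(g,s \right)} = 4 + s$
$W{\left(x \right)} = 1134 + 2 x^{2}$ ($W{\left(x \right)} = \left(x^{2} + x^{2}\right) + 1134 = 2 x^{2} + 1134 = 1134 + 2 x^{2}$)
$\left(-3373909 - 4913386\right) \left(W{\left(C{\left(-22,31 \right)} + 552 \right)} - 3761020\right) = \left(-3373909 - 4913386\right) \left(\left(1134 + 2 \left(\left(4 + 31\right) + 552\right)^{2}\right) - 3761020\right) = - 8287295 \left(\left(1134 + 2 \left(35 + 552\right)^{2}\right) - 3761020\right) = - 8287295 \left(\left(1134 + 2 \cdot 587^{2}\right) - 3761020\right) = - 8287295 \left(\left(1134 + 2 \cdot 344569\right) - 3761020\right) = - 8287295 \left(\left(1134 + 689138\right) - 3761020\right) = - 8287295 \left(690272 - 3761020\right) = \left(-8287295\right) \left(-3070748\right) = 25448194546660$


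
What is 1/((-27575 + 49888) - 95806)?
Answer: -1/73493 ≈ -1.3607e-5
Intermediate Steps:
1/((-27575 + 49888) - 95806) = 1/(22313 - 95806) = 1/(-73493) = -1/73493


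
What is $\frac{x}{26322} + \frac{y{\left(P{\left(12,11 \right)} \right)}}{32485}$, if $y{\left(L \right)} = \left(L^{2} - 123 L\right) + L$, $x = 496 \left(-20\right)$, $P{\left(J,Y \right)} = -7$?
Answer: $- \frac{149241217}{427535085} \approx -0.34907$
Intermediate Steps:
$x = -9920$
$y{\left(L \right)} = L^{2} - 122 L$
$\frac{x}{26322} + \frac{y{\left(P{\left(12,11 \right)} \right)}}{32485} = - \frac{9920}{26322} + \frac{\left(-7\right) \left(-122 - 7\right)}{32485} = \left(-9920\right) \frac{1}{26322} + \left(-7\right) \left(-129\right) \frac{1}{32485} = - \frac{4960}{13161} + 903 \cdot \frac{1}{32485} = - \frac{4960}{13161} + \frac{903}{32485} = - \frac{149241217}{427535085}$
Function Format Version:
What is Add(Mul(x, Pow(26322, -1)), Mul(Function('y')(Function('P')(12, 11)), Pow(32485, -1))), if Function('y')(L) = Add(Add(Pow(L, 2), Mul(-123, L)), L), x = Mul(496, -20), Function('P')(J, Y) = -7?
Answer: Rational(-149241217, 427535085) ≈ -0.34907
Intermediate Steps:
x = -9920
Function('y')(L) = Add(Pow(L, 2), Mul(-122, L))
Add(Mul(x, Pow(26322, -1)), Mul(Function('y')(Function('P')(12, 11)), Pow(32485, -1))) = Add(Mul(-9920, Pow(26322, -1)), Mul(Mul(-7, Add(-122, -7)), Pow(32485, -1))) = Add(Mul(-9920, Rational(1, 26322)), Mul(Mul(-7, -129), Rational(1, 32485))) = Add(Rational(-4960, 13161), Mul(903, Rational(1, 32485))) = Add(Rational(-4960, 13161), Rational(903, 32485)) = Rational(-149241217, 427535085)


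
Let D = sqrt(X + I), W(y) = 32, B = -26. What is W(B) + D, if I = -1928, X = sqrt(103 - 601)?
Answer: 32 + sqrt(-1928 + I*sqrt(498)) ≈ 32.254 + 43.91*I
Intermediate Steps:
X = I*sqrt(498) (X = sqrt(-498) = I*sqrt(498) ≈ 22.316*I)
D = sqrt(-1928 + I*sqrt(498)) (D = sqrt(I*sqrt(498) - 1928) = sqrt(-1928 + I*sqrt(498)) ≈ 0.2541 + 43.91*I)
W(B) + D = 32 + sqrt(-1928 + I*sqrt(498))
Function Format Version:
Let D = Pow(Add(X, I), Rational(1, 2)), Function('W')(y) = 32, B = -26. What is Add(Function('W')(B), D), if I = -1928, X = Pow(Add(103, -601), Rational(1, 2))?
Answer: Add(32, Pow(Add(-1928, Mul(I, Pow(498, Rational(1, 2)))), Rational(1, 2))) ≈ Add(32.254, Mul(43.910, I))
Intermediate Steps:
X = Mul(I, Pow(498, Rational(1, 2))) (X = Pow(-498, Rational(1, 2)) = Mul(I, Pow(498, Rational(1, 2))) ≈ Mul(22.316, I))
D = Pow(Add(-1928, Mul(I, Pow(498, Rational(1, 2)))), Rational(1, 2)) (D = Pow(Add(Mul(I, Pow(498, Rational(1, 2))), -1928), Rational(1, 2)) = Pow(Add(-1928, Mul(I, Pow(498, Rational(1, 2)))), Rational(1, 2)) ≈ Add(0.2541, Mul(43.910, I)))
Add(Function('W')(B), D) = Add(32, Pow(Add(-1928, Mul(I, Pow(498, Rational(1, 2)))), Rational(1, 2)))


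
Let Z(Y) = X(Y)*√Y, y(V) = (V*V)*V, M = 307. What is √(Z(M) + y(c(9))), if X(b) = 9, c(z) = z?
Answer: 3*√(81 + √307) ≈ 29.777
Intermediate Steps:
y(V) = V³ (y(V) = V²*V = V³)
Z(Y) = 9*√Y
√(Z(M) + y(c(9))) = √(9*√307 + 9³) = √(9*√307 + 729) = √(729 + 9*√307)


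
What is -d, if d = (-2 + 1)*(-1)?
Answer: -1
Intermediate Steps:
d = 1 (d = -1*(-1) = 1)
-d = -1*1 = -1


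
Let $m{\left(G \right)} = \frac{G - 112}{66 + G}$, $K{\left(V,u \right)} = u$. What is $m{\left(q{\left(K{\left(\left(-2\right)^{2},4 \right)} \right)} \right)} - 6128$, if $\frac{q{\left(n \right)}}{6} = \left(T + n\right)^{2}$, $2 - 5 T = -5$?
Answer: $- \frac{18456749}{3012} \approx -6127.7$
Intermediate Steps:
$T = \frac{7}{5}$ ($T = \frac{2}{5} - -1 = \frac{2}{5} + 1 = \frac{7}{5} \approx 1.4$)
$q{\left(n \right)} = 6 \left(\frac{7}{5} + n\right)^{2}$
$m{\left(G \right)} = \frac{-112 + G}{66 + G}$
$m{\left(q{\left(K{\left(\left(-2\right)^{2},4 \right)} \right)} \right)} - 6128 = \frac{-112 + \frac{6 \left(7 + 5 \cdot 4\right)^{2}}{25}}{66 + \frac{6 \left(7 + 5 \cdot 4\right)^{2}}{25}} - 6128 = \frac{-112 + \frac{6 \left(7 + 20\right)^{2}}{25}}{66 + \frac{6 \left(7 + 20\right)^{2}}{25}} - 6128 = \frac{-112 + \frac{6 \cdot 27^{2}}{25}}{66 + \frac{6 \cdot 27^{2}}{25}} - 6128 = \frac{-112 + \frac{6}{25} \cdot 729}{66 + \frac{6}{25} \cdot 729} - 6128 = \frac{-112 + \frac{4374}{25}}{66 + \frac{4374}{25}} - 6128 = \frac{1}{\frac{6024}{25}} \cdot \frac{1574}{25} - 6128 = \frac{25}{6024} \cdot \frac{1574}{25} - 6128 = \frac{787}{3012} - 6128 = - \frac{18456749}{3012}$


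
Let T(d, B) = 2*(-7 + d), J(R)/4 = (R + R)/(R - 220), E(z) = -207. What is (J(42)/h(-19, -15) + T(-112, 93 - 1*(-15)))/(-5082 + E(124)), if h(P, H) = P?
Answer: 402290/8943699 ≈ 0.044980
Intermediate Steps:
J(R) = 8*R/(-220 + R) (J(R) = 4*((R + R)/(R - 220)) = 4*((2*R)/(-220 + R)) = 4*(2*R/(-220 + R)) = 8*R/(-220 + R))
T(d, B) = -14 + 2*d
(J(42)/h(-19, -15) + T(-112, 93 - 1*(-15)))/(-5082 + E(124)) = ((8*42/(-220 + 42))/(-19) + (-14 + 2*(-112)))/(-5082 - 207) = ((8*42/(-178))*(-1/19) + (-14 - 224))/(-5289) = ((8*42*(-1/178))*(-1/19) - 238)*(-1/5289) = (-168/89*(-1/19) - 238)*(-1/5289) = (168/1691 - 238)*(-1/5289) = -402290/1691*(-1/5289) = 402290/8943699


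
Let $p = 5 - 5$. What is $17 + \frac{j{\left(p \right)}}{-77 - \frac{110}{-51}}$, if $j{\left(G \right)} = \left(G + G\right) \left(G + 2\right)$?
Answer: $17$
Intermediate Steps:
$p = 0$
$j{\left(G \right)} = 2 G \left(2 + G\right)$
$17 + \frac{j{\left(p \right)}}{-77 - \frac{110}{-51}} = 17 + \frac{2 \cdot 0 \left(2 + 0\right)}{-77 - \frac{110}{-51}} = 17 + \frac{2 \cdot 0 \cdot 2}{-77 - - \frac{110}{51}} = 17 + \frac{0}{-77 + \frac{110}{51}} = 17 + \frac{0}{- \frac{3817}{51}} = 17 + 0 \left(- \frac{51}{3817}\right) = 17 + 0 = 17$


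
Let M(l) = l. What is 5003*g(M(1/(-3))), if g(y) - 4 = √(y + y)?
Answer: 20012 + 5003*I*√6/3 ≈ 20012.0 + 4084.9*I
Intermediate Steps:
g(y) = 4 + √2*√y (g(y) = 4 + √(y + y) = 4 + √(2*y) = 4 + √2*√y)
5003*g(M(1/(-3))) = 5003*(4 + √2*√(1/(-3))) = 5003*(4 + √2*√(-⅓)) = 5003*(4 + √2*(I*√3/3)) = 5003*(4 + I*√6/3) = 20012 + 5003*I*√6/3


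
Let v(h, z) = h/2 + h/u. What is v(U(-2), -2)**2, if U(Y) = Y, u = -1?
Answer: 1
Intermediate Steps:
v(h, z) = -h/2 (v(h, z) = h/2 + h/(-1) = h*(1/2) + h*(-1) = h/2 - h = -h/2)
v(U(-2), -2)**2 = (-1/2*(-2))**2 = 1**2 = 1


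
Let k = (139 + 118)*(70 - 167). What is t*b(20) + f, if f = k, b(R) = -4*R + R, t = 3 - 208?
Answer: -12629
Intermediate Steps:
t = -205
b(R) = -3*R
k = -24929 (k = 257*(-97) = -24929)
f = -24929
t*b(20) + f = -(-615)*20 - 24929 = -205*(-60) - 24929 = 12300 - 24929 = -12629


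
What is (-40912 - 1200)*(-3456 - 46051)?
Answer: 2084838784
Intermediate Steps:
(-40912 - 1200)*(-3456 - 46051) = -42112*(-49507) = 2084838784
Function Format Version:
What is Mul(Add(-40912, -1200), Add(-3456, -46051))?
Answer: 2084838784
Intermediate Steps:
Mul(Add(-40912, -1200), Add(-3456, -46051)) = Mul(-42112, -49507) = 2084838784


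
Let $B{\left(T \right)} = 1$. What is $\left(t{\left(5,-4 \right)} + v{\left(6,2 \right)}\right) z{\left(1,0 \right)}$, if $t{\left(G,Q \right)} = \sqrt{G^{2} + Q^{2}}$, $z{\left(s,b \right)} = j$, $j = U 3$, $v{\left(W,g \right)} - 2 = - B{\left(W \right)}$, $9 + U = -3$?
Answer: $-36 - 36 \sqrt{41} \approx -266.51$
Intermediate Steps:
$U = -12$ ($U = -9 - 3 = -12$)
$v{\left(W,g \right)} = 1$ ($v{\left(W,g \right)} = 2 - 1 = 1$)
$j = -36$ ($j = \left(-12\right) 3 = -36$)
$z{\left(s,b \right)} = -36$
$\left(t{\left(5,-4 \right)} + v{\left(6,2 \right)}\right) z{\left(1,0 \right)} = \left(\sqrt{5^{2} + \left(-4\right)^{2}} + 1\right) \left(-36\right) = \left(\sqrt{25 + 16} + 1\right) \left(-36\right) = \left(\sqrt{41} + 1\right) \left(-36\right) = \left(1 + \sqrt{41}\right) \left(-36\right) = -36 - 36 \sqrt{41}$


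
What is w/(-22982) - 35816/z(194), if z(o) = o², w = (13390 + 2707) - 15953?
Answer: -103567862/108118819 ≈ -0.95791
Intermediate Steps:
w = 144 (w = 16097 - 15953 = 144)
w/(-22982) - 35816/z(194) = 144/(-22982) - 35816/(194²) = 144*(-1/22982) - 35816/37636 = -72/11491 - 35816*1/37636 = -72/11491 - 8954/9409 = -103567862/108118819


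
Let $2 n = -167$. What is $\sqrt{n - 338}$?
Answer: $\frac{i \sqrt{1686}}{2} \approx 20.53 i$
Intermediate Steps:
$n = - \frac{167}{2}$ ($n = \frac{1}{2} \left(-167\right) = - \frac{167}{2} \approx -83.5$)
$\sqrt{n - 338} = \sqrt{- \frac{167}{2} - 338} = \sqrt{- \frac{843}{2}} = \frac{i \sqrt{1686}}{2}$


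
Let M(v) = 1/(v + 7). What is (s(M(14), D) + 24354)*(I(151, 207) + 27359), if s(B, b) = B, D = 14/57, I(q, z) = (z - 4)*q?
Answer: 29669367220/21 ≈ 1.4128e+9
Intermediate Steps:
M(v) = 1/(7 + v)
I(q, z) = q*(-4 + z) (I(q, z) = (-4 + z)*q = q*(-4 + z))
D = 14/57 (D = 14*(1/57) = 14/57 ≈ 0.24561)
(s(M(14), D) + 24354)*(I(151, 207) + 27359) = (1/(7 + 14) + 24354)*(151*(-4 + 207) + 27359) = (1/21 + 24354)*(151*203 + 27359) = (1/21 + 24354)*(30653 + 27359) = (511435/21)*58012 = 29669367220/21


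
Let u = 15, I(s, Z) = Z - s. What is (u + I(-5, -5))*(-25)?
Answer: -375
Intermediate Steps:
(u + I(-5, -5))*(-25) = (15 + (-5 - 1*(-5)))*(-25) = (15 + (-5 + 5))*(-25) = (15 + 0)*(-25) = 15*(-25) = -375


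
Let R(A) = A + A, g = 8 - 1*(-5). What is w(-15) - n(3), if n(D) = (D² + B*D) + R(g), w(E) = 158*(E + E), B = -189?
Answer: -4208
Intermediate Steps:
g = 13 (g = 8 + 5 = 13)
R(A) = 2*A
w(E) = 316*E (w(E) = 158*(2*E) = 316*E)
n(D) = 26 + D² - 189*D (n(D) = (D² - 189*D) + 2*13 = (D² - 189*D) + 26 = 26 + D² - 189*D)
w(-15) - n(3) = 316*(-15) - (26 + 3² - 189*3) = -4740 - (26 + 9 - 567) = -4740 - 1*(-532) = -4740 + 532 = -4208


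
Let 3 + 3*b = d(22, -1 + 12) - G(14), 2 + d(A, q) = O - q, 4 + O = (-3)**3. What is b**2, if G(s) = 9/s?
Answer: 444889/1764 ≈ 252.20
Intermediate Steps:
O = -31 (O = -4 + (-3)**3 = -4 - 27 = -31)
d(A, q) = -33 - q (d(A, q) = -2 + (-31 - q) = -33 - q)
b = -667/42 (b = -1 + ((-33 - (-1 + 12)) - 9/14)/3 = -1 + ((-33 - 1*11) - 9/14)/3 = -1 + ((-33 - 11) - 1*9/14)/3 = -1 + (-44 - 9/14)/3 = -1 + (1/3)*(-625/14) = -1 - 625/42 = -667/42 ≈ -15.881)
b**2 = (-667/42)**2 = 444889/1764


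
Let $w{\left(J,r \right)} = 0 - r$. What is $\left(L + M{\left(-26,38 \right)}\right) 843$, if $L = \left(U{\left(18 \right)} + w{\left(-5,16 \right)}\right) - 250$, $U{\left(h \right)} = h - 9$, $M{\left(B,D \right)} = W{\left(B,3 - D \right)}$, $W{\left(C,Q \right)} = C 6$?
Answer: $-348159$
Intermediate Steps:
$W{\left(C,Q \right)} = 6 C$
$M{\left(B,D \right)} = 6 B$
$U{\left(h \right)} = -9 + h$
$w{\left(J,r \right)} = - r$
$L = -257$ ($L = \left(\left(-9 + 18\right) - 16\right) - 250 = \left(9 - 16\right) - 250 = -7 - 250 = -257$)
$\left(L + M{\left(-26,38 \right)}\right) 843 = \left(-257 + 6 \left(-26\right)\right) 843 = \left(-257 - 156\right) 843 = \left(-413\right) 843 = -348159$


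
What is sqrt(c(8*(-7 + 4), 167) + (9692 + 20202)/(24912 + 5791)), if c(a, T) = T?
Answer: sqrt(158344428385)/30703 ≈ 12.960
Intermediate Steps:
sqrt(c(8*(-7 + 4), 167) + (9692 + 20202)/(24912 + 5791)) = sqrt(167 + (9692 + 20202)/(24912 + 5791)) = sqrt(167 + 29894/30703) = sqrt(5157295/30703) = sqrt(158344428385)/30703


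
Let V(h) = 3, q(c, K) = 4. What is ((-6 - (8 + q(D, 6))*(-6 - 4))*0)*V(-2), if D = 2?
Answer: 0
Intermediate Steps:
((-6 - (8 + q(D, 6))*(-6 - 4))*0)*V(-2) = ((-6 - (8 + 4)*(-6 - 4))*0)*3 = ((-6 - 12*(-10))*0)*3 = ((-6 - 1*(-120))*0)*3 = ((-6 + 120)*0)*3 = (114*0)*3 = 0*3 = 0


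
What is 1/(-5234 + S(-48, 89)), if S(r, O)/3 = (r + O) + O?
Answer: -1/4844 ≈ -0.00020644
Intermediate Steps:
S(r, O) = 3*r + 6*O (S(r, O) = 3*((r + O) + O) = 3*((O + r) + O) = 3*(r + 2*O) = 3*r + 6*O)
1/(-5234 + S(-48, 89)) = 1/(-5234 + (3*(-48) + 6*89)) = 1/(-5234 + (-144 + 534)) = 1/(-5234 + 390) = 1/(-4844) = -1/4844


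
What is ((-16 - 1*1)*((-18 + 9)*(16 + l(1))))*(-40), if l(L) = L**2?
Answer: -104040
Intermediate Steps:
((-16 - 1*1)*((-18 + 9)*(16 + l(1))))*(-40) = ((-16 - 1*1)*((-18 + 9)*(16 + 1**2)))*(-40) = ((-16 - 1)*(-9*(16 + 1)))*(-40) = -(-153)*17*(-40) = -17*(-153)*(-40) = 2601*(-40) = -104040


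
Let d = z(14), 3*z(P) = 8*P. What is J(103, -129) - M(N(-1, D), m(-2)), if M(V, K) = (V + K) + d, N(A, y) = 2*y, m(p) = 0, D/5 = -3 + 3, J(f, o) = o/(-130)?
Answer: -14173/390 ≈ -36.341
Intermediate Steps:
z(P) = 8*P/3 (z(P) = (8*P)/3 = 8*P/3)
d = 112/3 (d = (8/3)*14 = 112/3 ≈ 37.333)
J(f, o) = -o/130 (J(f, o) = o*(-1/130) = -o/130)
D = 0 (D = 5*(-3 + 3) = 5*0 = 0)
M(V, K) = 112/3 + K + V (M(V, K) = (V + K) + 112/3 = (K + V) + 112/3 = 112/3 + K + V)
J(103, -129) - M(N(-1, D), m(-2)) = -1/130*(-129) - (112/3 + 0 + 2*0) = 129/130 - (112/3 + 0 + 0) = 129/130 - 1*112/3 = 129/130 - 112/3 = -14173/390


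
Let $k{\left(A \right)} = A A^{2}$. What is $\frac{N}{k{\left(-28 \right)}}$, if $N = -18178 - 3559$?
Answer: $\frac{21737}{21952} \approx 0.99021$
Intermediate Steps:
$N = -21737$
$k{\left(A \right)} = A^{3}$
$\frac{N}{k{\left(-28 \right)}} = - \frac{21737}{\left(-28\right)^{3}} = - \frac{21737}{-21952} = \left(-21737\right) \left(- \frac{1}{21952}\right) = \frac{21737}{21952}$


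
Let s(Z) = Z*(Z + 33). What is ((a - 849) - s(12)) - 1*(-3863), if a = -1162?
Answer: 1312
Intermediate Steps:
s(Z) = Z*(33 + Z)
((a - 849) - s(12)) - 1*(-3863) = ((-1162 - 849) - 12*(33 + 12)) - 1*(-3863) = (-2011 - 12*45) + 3863 = (-2011 - 1*540) + 3863 = (-2011 - 540) + 3863 = -2551 + 3863 = 1312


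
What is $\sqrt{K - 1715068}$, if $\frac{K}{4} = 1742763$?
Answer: $4 \sqrt{328499} \approx 2292.6$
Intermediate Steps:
$K = 6971052$ ($K = 4 \cdot 1742763 = 6971052$)
$\sqrt{K - 1715068} = \sqrt{6971052 - 1715068} = \sqrt{5255984} = 4 \sqrt{328499}$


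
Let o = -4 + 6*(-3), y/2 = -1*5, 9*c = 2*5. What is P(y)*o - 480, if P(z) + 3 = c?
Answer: -3946/9 ≈ -438.44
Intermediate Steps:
c = 10/9 (c = (2*5)/9 = (1/9)*10 = 10/9 ≈ 1.1111)
y = -10 (y = 2*(-1*5) = 2*(-5) = -10)
P(z) = -17/9 (P(z) = -3 + 10/9 = -17/9)
o = -22 (o = -4 - 18 = -22)
P(y)*o - 480 = -17/9*(-22) - 480 = 374/9 - 480 = -3946/9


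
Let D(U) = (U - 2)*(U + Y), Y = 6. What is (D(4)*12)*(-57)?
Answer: -13680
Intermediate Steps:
D(U) = (-2 + U)*(6 + U) (D(U) = (U - 2)*(U + 6) = (-2 + U)*(6 + U))
(D(4)*12)*(-57) = ((-12 + 4**2 + 4*4)*12)*(-57) = ((-12 + 16 + 16)*12)*(-57) = (20*12)*(-57) = 240*(-57) = -13680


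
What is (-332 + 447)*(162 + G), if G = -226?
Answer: -7360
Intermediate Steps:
(-332 + 447)*(162 + G) = (-332 + 447)*(162 - 226) = 115*(-64) = -7360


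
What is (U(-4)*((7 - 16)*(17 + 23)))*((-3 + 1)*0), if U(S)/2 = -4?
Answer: 0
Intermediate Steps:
U(S) = -8 (U(S) = 2*(-4) = -8)
(U(-4)*((7 - 16)*(17 + 23)))*((-3 + 1)*0) = (-8*(7 - 16)*(17 + 23))*((-3 + 1)*0) = (-(-72)*40)*(-2*0) = -8*(-360)*0 = 2880*0 = 0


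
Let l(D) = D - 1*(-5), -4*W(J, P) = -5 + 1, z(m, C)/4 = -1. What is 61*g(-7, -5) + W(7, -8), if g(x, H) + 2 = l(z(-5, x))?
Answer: -60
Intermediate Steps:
z(m, C) = -4 (z(m, C) = 4*(-1) = -4)
W(J, P) = 1 (W(J, P) = -(-5 + 1)/4 = -¼*(-4) = 1)
l(D) = 5 + D (l(D) = D + 5 = 5 + D)
g(x, H) = -1 (g(x, H) = -2 + (5 - 4) = -2 + 1 = -1)
61*g(-7, -5) + W(7, -8) = 61*(-1) + 1 = -61 + 1 = -60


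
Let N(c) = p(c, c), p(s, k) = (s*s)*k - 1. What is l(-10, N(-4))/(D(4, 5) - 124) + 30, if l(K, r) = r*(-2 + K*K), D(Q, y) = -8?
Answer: 5165/66 ≈ 78.258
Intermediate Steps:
p(s, k) = -1 + k*s² (p(s, k) = s²*k - 1 = k*s² - 1 = -1 + k*s²)
N(c) = -1 + c³ (N(c) = -1 + c*c² = -1 + c³)
l(K, r) = r*(-2 + K²)
l(-10, N(-4))/(D(4, 5) - 124) + 30 = ((-1 + (-4)³)*(-2 + (-10)²))/(-8 - 124) + 30 = ((-1 - 64)*(-2 + 100))/(-132) + 30 = -(-65)*98/132 + 30 = -1/132*(-6370) + 30 = 3185/66 + 30 = 5165/66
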